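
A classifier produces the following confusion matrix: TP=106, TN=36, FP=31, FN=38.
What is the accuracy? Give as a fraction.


Accuracy = (TP + TN) / (TP + TN + FP + FN) = (106 + 36) / 211 = 142/211.

142/211


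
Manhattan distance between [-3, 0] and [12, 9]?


d = sum of absolute differences: |-3-12|=15 + |0-9|=9 = 24.

24


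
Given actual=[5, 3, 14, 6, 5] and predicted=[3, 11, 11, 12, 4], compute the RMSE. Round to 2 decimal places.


MSE = 22.8000. RMSE = sqrt(22.8000) = 4.77.

4.77


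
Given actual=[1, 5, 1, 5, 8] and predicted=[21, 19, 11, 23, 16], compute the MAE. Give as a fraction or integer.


MAE = (1/5) * (|1-21|=20 + |5-19|=14 + |1-11|=10 + |5-23|=18 + |8-16|=8). Sum = 70. MAE = 14.

14


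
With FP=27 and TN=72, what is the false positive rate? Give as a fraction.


FPR = FP / (FP + TN) = 27 / 99 = 3/11.

3/11


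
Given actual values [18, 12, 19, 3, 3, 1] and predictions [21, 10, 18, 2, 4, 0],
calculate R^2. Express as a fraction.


Mean(y) = 28/3. SS_res = 17. SS_tot = 976/3. R^2 = 1 - 17/(976/3) = 925/976.

925/976


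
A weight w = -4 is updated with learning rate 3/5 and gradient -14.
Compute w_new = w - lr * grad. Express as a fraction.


w_new = -4 - 3/5 * -14 = -4 - -42/5 = 22/5.

22/5


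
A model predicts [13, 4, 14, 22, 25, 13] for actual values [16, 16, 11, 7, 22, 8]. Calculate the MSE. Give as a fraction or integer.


MSE = (1/6) * ((16-13)^2=9 + (16-4)^2=144 + (11-14)^2=9 + (7-22)^2=225 + (22-25)^2=9 + (8-13)^2=25). Sum = 421. MSE = 421/6.

421/6


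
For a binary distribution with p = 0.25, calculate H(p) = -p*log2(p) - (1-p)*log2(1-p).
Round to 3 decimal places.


H = -0.25*log2(0.25) - 0.75*log2(0.75) = 0.811.

0.811


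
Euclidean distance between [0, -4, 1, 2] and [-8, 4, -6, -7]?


d = sqrt(sum of squared differences). (0--8)^2=64, (-4-4)^2=64, (1--6)^2=49, (2--7)^2=81. Sum = 258.

sqrt(258)


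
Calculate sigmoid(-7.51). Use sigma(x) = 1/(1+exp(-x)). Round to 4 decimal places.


sigma(-7.51) = 1/(1+e^(7.51)) = 1/(1+1826.213543) = 1/1827.213543 = 0.0005.

0.0005


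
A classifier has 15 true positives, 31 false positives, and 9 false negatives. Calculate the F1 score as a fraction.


Precision = 15/46 = 15/46. Recall = 15/24 = 5/8. F1 = 2*P*R/(P+R) = 3/7.

3/7


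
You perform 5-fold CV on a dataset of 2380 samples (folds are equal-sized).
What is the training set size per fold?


Each validation fold has 2380/5 = 476 samples. Training set = 2380 - 476 = 1904.

1904


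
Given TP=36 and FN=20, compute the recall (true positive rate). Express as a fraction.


Recall = TP / (TP + FN) = 36 / 56 = 9/14.

9/14


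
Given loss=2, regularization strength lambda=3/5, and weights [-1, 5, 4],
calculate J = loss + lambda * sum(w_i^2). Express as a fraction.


L2 sq norm = sum(w^2) = 42. J = 2 + 3/5 * 42 = 136/5.

136/5


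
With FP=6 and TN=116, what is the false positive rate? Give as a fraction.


FPR = FP / (FP + TN) = 6 / 122 = 3/61.

3/61


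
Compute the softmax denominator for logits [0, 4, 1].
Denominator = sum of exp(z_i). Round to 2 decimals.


Denom = e^0=1.0000 + e^4=54.5982 + e^1=2.7183. Sum = 58.3165, which rounds to 58.32.

58.32


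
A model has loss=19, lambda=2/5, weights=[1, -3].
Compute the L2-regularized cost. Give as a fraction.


L2 sq norm = sum(w^2) = 10. J = 19 + 2/5 * 10 = 23.

23


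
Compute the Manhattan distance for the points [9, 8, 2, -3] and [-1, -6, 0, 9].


d = sum of absolute differences: |9--1|=10 + |8--6|=14 + |2-0|=2 + |-3-9|=12 = 38.

38


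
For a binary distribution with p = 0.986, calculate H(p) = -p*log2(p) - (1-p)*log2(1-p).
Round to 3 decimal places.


H = -0.986*log2(0.986) - 0.014*log2(0.014) = 0.106.

0.106


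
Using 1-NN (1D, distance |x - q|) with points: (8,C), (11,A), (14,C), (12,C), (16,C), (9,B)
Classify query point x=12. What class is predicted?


Distances: |8-12|=4, |11-12|=1, |14-12|=2, |12-12|=0, |16-12|=4, |9-12|=3. 1 nearest: (12,C). Counts: {'C': 1}. Majority class: C.

C


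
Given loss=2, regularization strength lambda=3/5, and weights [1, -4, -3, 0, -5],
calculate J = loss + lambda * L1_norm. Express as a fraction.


L1 norm = sum(|w|) = 13. J = 2 + 3/5 * 13 = 49/5.

49/5


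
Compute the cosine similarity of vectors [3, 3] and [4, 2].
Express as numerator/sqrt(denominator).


dot = 18. |a|^2 = 18, |b|^2 = 20. cos = 18/sqrt(360).

18/sqrt(360)


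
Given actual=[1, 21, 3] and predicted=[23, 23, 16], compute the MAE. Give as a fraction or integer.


MAE = (1/3) * (|1-23|=22 + |21-23|=2 + |3-16|=13). Sum = 37. MAE = 37/3.

37/3


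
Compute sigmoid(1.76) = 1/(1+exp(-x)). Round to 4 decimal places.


sigma(1.76) = 1/(1+e^(-1.76)) = 1/(1+0.172045) = 1/1.172045 = 0.8532.

0.8532


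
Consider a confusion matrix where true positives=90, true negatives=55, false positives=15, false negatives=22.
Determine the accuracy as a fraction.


Accuracy = (TP + TN) / (TP + TN + FP + FN) = (90 + 55) / 182 = 145/182.

145/182


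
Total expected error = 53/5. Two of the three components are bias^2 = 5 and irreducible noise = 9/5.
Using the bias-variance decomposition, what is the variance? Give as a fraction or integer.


Total error = bias^2 + variance + irreducible noise. So variance = 53/5 - 5 - 9/5 = 19/5.

19/5


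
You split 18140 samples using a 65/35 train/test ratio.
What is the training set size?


Test set = 18140 * 35% = 6349. Training set = 18140 - 6349 = 11791.

11791


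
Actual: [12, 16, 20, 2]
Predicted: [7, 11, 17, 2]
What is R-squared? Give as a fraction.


Mean(y) = 25/2. SS_res = 59. SS_tot = 179. R^2 = 1 - 59/(179) = 120/179.

120/179


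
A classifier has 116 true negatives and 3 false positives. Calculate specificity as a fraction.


Specificity = TN / (TN + FP) = 116 / 119 = 116/119.

116/119


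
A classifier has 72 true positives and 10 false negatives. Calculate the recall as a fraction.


Recall = TP / (TP + FN) = 72 / 82 = 36/41.

36/41


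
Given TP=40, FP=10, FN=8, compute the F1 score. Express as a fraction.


Precision = 40/50 = 4/5. Recall = 40/48 = 5/6. F1 = 2*P*R/(P+R) = 40/49.

40/49


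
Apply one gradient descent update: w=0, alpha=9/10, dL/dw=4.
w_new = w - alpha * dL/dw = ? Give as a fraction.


w_new = 0 - 9/10 * 4 = 0 - 18/5 = -18/5.

-18/5


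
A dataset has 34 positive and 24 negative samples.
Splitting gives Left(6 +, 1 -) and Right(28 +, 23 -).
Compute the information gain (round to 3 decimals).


H(parent) = 0.9784. H(left) = 0.5917, H(right) = 0.9931. Weighted = (7/58)*0.5917 + (51/58)*0.9931 = 0.9447. IG = 0.9784 - 0.9447 = 0.0337, which rounds to 0.034.

0.034


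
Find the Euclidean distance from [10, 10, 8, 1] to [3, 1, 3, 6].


d = sqrt(sum of squared differences). (10-3)^2=49, (10-1)^2=81, (8-3)^2=25, (1-6)^2=25. Sum = 180.

sqrt(180)


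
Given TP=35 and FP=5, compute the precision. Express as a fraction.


Precision = TP / (TP + FP) = 35 / 40 = 7/8.

7/8


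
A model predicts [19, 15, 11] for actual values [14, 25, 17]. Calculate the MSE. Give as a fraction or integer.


MSE = (1/3) * ((14-19)^2=25 + (25-15)^2=100 + (17-11)^2=36). Sum = 161. MSE = 161/3.

161/3


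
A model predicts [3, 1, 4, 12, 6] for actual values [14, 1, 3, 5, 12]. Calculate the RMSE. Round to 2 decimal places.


MSE = 41.4000. RMSE = sqrt(41.4000) = 6.43.

6.43


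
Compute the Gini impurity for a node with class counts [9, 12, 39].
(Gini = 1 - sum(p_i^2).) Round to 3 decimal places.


Total = 60. Proportions: 9/60, 12/60, 39/60. sum(p_i^2) = 0.4850. Gini = 1 - 0.4850 = 0.5150, which rounds to 0.515.

0.515


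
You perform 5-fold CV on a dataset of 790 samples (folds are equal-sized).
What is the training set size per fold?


Each validation fold has 790/5 = 158 samples. Training set = 790 - 158 = 632.

632


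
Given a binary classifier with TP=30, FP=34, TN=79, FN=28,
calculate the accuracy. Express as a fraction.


Accuracy = (TP + TN) / (TP + TN + FP + FN) = (30 + 79) / 171 = 109/171.

109/171


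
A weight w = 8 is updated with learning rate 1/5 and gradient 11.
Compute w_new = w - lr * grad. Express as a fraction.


w_new = 8 - 1/5 * 11 = 8 - 11/5 = 29/5.

29/5


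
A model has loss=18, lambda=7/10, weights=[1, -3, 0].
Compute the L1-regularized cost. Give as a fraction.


L1 norm = sum(|w|) = 4. J = 18 + 7/10 * 4 = 104/5.

104/5


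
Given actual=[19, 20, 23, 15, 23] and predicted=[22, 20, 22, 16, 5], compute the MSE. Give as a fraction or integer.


MSE = (1/5) * ((19-22)^2=9 + (20-20)^2=0 + (23-22)^2=1 + (15-16)^2=1 + (23-5)^2=324). Sum = 335. MSE = 67.

67


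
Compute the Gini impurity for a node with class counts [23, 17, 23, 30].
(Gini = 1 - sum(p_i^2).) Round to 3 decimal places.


Total = 93. Proportions: 23/93, 17/93, 23/93, 30/93. sum(p_i^2) = 0.2598. Gini = 1 - 0.2598 = 0.7402, which rounds to 0.740.

0.740


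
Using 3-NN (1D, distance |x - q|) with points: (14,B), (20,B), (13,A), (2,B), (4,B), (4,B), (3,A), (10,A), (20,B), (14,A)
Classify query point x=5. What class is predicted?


Distances: |14-5|=9, |20-5|=15, |13-5|=8, |2-5|=3, |4-5|=1, |4-5|=1, |3-5|=2, |10-5|=5, |20-5|=15, |14-5|=9. 3 nearest: (4,B), (4,B), (3,A). Counts: {'B': 2, 'A': 1}. Majority class: B.

B


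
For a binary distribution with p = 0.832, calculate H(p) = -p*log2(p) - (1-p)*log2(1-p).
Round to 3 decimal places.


H = -0.832*log2(0.832) - 0.168*log2(0.168) = 0.653.

0.653


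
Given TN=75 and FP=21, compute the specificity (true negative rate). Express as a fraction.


Specificity = TN / (TN + FP) = 75 / 96 = 25/32.

25/32


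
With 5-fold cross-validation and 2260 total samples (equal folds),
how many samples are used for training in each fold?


Each validation fold has 2260/5 = 452 samples. Training set = 2260 - 452 = 1808.

1808


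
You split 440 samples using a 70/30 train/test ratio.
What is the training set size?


Test set = 440 * 30% = 132. Training set = 440 - 132 = 308.

308


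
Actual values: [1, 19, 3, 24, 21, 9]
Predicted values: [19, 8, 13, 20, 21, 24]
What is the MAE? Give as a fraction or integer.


MAE = (1/6) * (|1-19|=18 + |19-8|=11 + |3-13|=10 + |24-20|=4 + |21-21|=0 + |9-24|=15). Sum = 58. MAE = 29/3.

29/3


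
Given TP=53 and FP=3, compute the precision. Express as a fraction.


Precision = TP / (TP + FP) = 53 / 56 = 53/56.

53/56


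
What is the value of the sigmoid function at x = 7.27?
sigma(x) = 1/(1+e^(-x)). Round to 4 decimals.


sigma(7.27) = 1/(1+e^(-7.27)) = 1/(1+0.000696) = 1/1.000696 = 0.9993.

0.9993


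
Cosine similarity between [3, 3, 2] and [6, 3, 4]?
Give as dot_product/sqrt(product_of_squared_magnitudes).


dot = 35. |a|^2 = 22, |b|^2 = 61. cos = 35/sqrt(1342).

35/sqrt(1342)


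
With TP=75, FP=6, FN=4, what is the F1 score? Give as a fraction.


Precision = 75/81 = 25/27. Recall = 75/79 = 75/79. F1 = 2*P*R/(P+R) = 15/16.

15/16


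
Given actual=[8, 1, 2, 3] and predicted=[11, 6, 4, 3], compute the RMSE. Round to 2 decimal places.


MSE = 9.5000. RMSE = sqrt(9.5000) = 3.08.

3.08


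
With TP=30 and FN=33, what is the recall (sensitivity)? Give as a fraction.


Recall = TP / (TP + FN) = 30 / 63 = 10/21.

10/21


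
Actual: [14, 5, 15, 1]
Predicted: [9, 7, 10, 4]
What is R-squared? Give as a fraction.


Mean(y) = 35/4. SS_res = 63. SS_tot = 563/4. R^2 = 1 - 63/(563/4) = 311/563.

311/563


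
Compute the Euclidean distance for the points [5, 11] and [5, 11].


d = sqrt(sum of squared differences). (5-5)^2=0, (11-11)^2=0. Sum = 0.

0


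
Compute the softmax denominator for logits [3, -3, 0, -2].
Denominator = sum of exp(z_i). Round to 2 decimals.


Denom = e^3=20.0855 + e^-3=0.0498 + e^0=1.0000 + e^-2=0.1353. Sum = 21.2706, which rounds to 21.27.

21.27


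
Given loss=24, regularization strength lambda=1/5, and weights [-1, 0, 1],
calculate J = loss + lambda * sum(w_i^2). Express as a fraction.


L2 sq norm = sum(w^2) = 2. J = 24 + 1/5 * 2 = 122/5.

122/5


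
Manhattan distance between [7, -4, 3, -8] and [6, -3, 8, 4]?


d = sum of absolute differences: |7-6|=1 + |-4--3|=1 + |3-8|=5 + |-8-4|=12 = 19.

19


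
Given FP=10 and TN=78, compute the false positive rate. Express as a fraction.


FPR = FP / (FP + TN) = 10 / 88 = 5/44.

5/44


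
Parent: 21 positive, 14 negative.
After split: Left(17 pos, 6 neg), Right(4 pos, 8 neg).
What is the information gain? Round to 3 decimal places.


H(parent) = 0.9710. H(left) = 0.8281, H(right) = 0.9183. Weighted = (23/35)*0.8281 + (12/35)*0.9183 = 0.8590. IG = 0.9710 - 0.8590 = 0.1120, which rounds to 0.112.

0.112


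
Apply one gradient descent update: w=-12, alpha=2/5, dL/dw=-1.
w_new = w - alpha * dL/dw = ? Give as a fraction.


w_new = -12 - 2/5 * -1 = -12 - -2/5 = -58/5.

-58/5


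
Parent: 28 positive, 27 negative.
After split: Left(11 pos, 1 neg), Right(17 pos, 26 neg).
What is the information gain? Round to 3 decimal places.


H(parent) = 0.9998. H(left) = 0.4138, H(right) = 0.9682. Weighted = (12/55)*0.4138 + (43/55)*0.9682 = 0.8472. IG = 0.9998 - 0.8472 = 0.1526, which rounds to 0.153.

0.153


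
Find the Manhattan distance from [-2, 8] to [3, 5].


d = sum of absolute differences: |-2-3|=5 + |8-5|=3 = 8.

8


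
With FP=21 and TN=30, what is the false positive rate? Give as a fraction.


FPR = FP / (FP + TN) = 21 / 51 = 7/17.

7/17


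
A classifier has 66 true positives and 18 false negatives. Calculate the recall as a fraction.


Recall = TP / (TP + FN) = 66 / 84 = 11/14.

11/14


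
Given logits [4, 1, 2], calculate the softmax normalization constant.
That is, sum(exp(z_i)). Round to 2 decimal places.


Denom = e^4=54.5982 + e^1=2.7183 + e^2=7.3891. Sum = 64.7056, which rounds to 64.71.

64.71


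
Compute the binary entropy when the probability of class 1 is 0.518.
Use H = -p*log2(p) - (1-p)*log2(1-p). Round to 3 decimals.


H = -0.518*log2(0.518) - 0.482*log2(0.482) = 0.999.

0.999


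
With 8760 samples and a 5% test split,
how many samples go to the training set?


Test set = 8760 * 5% = 438. Training set = 8760 - 438 = 8322.

8322


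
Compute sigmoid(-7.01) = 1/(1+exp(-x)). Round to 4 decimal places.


sigma(-7.01) = 1/(1+e^(7.01)) = 1/(1+1107.654505) = 1/1108.654505 = 0.0009.

0.0009


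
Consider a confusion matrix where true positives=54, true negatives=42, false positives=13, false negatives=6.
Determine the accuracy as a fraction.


Accuracy = (TP + TN) / (TP + TN + FP + FN) = (54 + 42) / 115 = 96/115.

96/115


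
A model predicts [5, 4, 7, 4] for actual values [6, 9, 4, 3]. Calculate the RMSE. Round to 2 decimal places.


MSE = 9.0000. RMSE = sqrt(9.0000) = 3.00.

3.00


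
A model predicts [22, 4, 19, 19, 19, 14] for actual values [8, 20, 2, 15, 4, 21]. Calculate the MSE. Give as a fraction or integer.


MSE = (1/6) * ((8-22)^2=196 + (20-4)^2=256 + (2-19)^2=289 + (15-19)^2=16 + (4-19)^2=225 + (21-14)^2=49). Sum = 1031. MSE = 1031/6.

1031/6


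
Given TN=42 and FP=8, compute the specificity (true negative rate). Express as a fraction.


Specificity = TN / (TN + FP) = 42 / 50 = 21/25.

21/25


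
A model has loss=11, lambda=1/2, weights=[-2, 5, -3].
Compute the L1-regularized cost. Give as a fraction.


L1 norm = sum(|w|) = 10. J = 11 + 1/2 * 10 = 16.

16


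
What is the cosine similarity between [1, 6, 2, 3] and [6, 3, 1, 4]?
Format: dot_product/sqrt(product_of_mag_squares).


dot = 38. |a|^2 = 50, |b|^2 = 62. cos = 38/sqrt(3100).

38/sqrt(3100)


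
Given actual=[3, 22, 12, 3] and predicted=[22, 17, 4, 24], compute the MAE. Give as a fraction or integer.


MAE = (1/4) * (|3-22|=19 + |22-17|=5 + |12-4|=8 + |3-24|=21). Sum = 53. MAE = 53/4.

53/4


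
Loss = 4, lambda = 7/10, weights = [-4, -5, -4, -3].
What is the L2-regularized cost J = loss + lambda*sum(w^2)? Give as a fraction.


L2 sq norm = sum(w^2) = 66. J = 4 + 7/10 * 66 = 251/5.

251/5


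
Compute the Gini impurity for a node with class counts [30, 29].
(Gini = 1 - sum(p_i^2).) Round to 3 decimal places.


Total = 59. Proportions: 30/59, 29/59. sum(p_i^2) = 0.5001. Gini = 1 - 0.5001 = 0.4999, which rounds to 0.500.

0.500


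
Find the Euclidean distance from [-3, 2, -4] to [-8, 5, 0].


d = sqrt(sum of squared differences). (-3--8)^2=25, (2-5)^2=9, (-4-0)^2=16. Sum = 50.

sqrt(50)


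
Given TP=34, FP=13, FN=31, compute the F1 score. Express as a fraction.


Precision = 34/47 = 34/47. Recall = 34/65 = 34/65. F1 = 2*P*R/(P+R) = 17/28.

17/28


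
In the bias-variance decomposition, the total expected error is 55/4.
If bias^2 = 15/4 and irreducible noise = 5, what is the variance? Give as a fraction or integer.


Total error = bias^2 + variance + irreducible noise. So variance = 55/4 - 15/4 - 5 = 5.

5


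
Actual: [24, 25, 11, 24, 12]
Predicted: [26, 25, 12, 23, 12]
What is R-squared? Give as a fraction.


Mean(y) = 96/5. SS_res = 6. SS_tot = 994/5. R^2 = 1 - 6/(994/5) = 482/497.

482/497


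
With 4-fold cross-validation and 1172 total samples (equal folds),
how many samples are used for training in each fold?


Each validation fold has 1172/4 = 293 samples. Training set = 1172 - 293 = 879.

879


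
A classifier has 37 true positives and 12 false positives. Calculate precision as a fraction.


Precision = TP / (TP + FP) = 37 / 49 = 37/49.

37/49


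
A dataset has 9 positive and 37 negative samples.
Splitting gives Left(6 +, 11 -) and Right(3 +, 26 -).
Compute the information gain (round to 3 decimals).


H(parent) = 0.7131. H(left) = 0.9367, H(right) = 0.4798. Weighted = (17/46)*0.9367 + (29/46)*0.4798 = 0.6487. IG = 0.7131 - 0.6487 = 0.0644, which rounds to 0.064.

0.064


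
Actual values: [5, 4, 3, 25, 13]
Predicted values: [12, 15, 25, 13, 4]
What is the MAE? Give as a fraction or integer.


MAE = (1/5) * (|5-12|=7 + |4-15|=11 + |3-25|=22 + |25-13|=12 + |13-4|=9). Sum = 61. MAE = 61/5.

61/5


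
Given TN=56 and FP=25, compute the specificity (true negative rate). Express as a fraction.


Specificity = TN / (TN + FP) = 56 / 81 = 56/81.

56/81


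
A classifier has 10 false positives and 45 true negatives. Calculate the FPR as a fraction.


FPR = FP / (FP + TN) = 10 / 55 = 2/11.

2/11


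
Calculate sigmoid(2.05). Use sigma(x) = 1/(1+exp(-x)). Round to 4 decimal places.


sigma(2.05) = 1/(1+e^(-2.05)) = 1/(1+0.128735) = 1/1.128735 = 0.8859.

0.8859


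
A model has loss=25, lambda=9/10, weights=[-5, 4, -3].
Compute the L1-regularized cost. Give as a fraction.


L1 norm = sum(|w|) = 12. J = 25 + 9/10 * 12 = 179/5.

179/5


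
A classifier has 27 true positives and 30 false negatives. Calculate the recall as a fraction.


Recall = TP / (TP + FN) = 27 / 57 = 9/19.

9/19


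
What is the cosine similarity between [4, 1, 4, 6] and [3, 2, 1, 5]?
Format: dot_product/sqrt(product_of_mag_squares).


dot = 48. |a|^2 = 69, |b|^2 = 39. cos = 48/sqrt(2691).

48/sqrt(2691)


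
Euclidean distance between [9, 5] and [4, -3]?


d = sqrt(sum of squared differences). (9-4)^2=25, (5--3)^2=64. Sum = 89.

sqrt(89)


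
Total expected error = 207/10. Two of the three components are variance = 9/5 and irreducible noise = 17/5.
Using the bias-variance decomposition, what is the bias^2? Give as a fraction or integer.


Total error = bias^2 + variance + irreducible noise. So bias^2 = 207/10 - 9/5 - 17/5 = 31/2.

31/2


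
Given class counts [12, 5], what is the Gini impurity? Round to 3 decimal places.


Total = 17. Proportions: 12/17, 5/17. sum(p_i^2) = 0.5848. Gini = 1 - 0.5848 = 0.4152, which rounds to 0.415.

0.415


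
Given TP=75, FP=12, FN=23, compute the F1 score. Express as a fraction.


Precision = 75/87 = 25/29. Recall = 75/98 = 75/98. F1 = 2*P*R/(P+R) = 30/37.

30/37


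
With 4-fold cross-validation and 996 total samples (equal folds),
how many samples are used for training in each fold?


Each validation fold has 996/4 = 249 samples. Training set = 996 - 249 = 747.

747


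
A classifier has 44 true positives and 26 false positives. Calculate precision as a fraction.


Precision = TP / (TP + FP) = 44 / 70 = 22/35.

22/35


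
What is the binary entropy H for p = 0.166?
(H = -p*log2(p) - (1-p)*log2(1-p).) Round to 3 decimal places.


H = -0.166*log2(0.166) - 0.834*log2(0.834) = 0.648.

0.648


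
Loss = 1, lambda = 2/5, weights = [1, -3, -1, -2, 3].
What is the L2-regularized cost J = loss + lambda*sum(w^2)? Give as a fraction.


L2 sq norm = sum(w^2) = 24. J = 1 + 2/5 * 24 = 53/5.

53/5


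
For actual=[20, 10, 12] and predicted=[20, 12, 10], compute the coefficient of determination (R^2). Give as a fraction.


Mean(y) = 14. SS_res = 8. SS_tot = 56. R^2 = 1 - 8/(56) = 6/7.

6/7


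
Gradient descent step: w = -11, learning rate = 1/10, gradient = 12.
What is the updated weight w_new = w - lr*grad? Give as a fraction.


w_new = -11 - 1/10 * 12 = -11 - 6/5 = -61/5.

-61/5


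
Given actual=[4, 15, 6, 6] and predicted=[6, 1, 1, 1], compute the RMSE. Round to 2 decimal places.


MSE = 62.5000. RMSE = sqrt(62.5000) = 7.91.

7.91


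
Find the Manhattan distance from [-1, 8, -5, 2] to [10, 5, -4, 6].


d = sum of absolute differences: |-1-10|=11 + |8-5|=3 + |-5--4|=1 + |2-6|=4 = 19.

19


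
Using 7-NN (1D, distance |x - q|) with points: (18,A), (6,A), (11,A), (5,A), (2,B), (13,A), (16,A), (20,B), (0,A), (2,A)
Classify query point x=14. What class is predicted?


Distances: |18-14|=4, |6-14|=8, |11-14|=3, |5-14|=9, |2-14|=12, |13-14|=1, |16-14|=2, |20-14|=6, |0-14|=14, |2-14|=12. 7 nearest: (13,A), (16,A), (11,A), (18,A), (20,B), (6,A), (5,A). Counts: {'A': 6, 'B': 1}. Majority class: A.

A


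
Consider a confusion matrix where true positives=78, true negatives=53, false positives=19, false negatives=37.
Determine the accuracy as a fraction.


Accuracy = (TP + TN) / (TP + TN + FP + FN) = (78 + 53) / 187 = 131/187.

131/187


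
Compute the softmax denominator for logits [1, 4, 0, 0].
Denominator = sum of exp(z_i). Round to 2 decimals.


Denom = e^1=2.7183 + e^4=54.5982 + e^0=1.0000 + e^0=1.0000. Sum = 59.3165, which rounds to 59.32.

59.32


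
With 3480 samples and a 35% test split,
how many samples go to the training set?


Test set = 3480 * 35% = 1218. Training set = 3480 - 1218 = 2262.

2262


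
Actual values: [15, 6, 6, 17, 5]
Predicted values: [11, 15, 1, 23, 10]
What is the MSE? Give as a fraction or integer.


MSE = (1/5) * ((15-11)^2=16 + (6-15)^2=81 + (6-1)^2=25 + (17-23)^2=36 + (5-10)^2=25). Sum = 183. MSE = 183/5.

183/5


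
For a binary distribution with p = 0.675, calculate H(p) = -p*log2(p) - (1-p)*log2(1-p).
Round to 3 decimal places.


H = -0.675*log2(0.675) - 0.325*log2(0.325) = 0.910.

0.910


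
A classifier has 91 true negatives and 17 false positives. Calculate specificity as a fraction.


Specificity = TN / (TN + FP) = 91 / 108 = 91/108.

91/108


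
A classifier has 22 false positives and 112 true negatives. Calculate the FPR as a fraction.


FPR = FP / (FP + TN) = 22 / 134 = 11/67.

11/67


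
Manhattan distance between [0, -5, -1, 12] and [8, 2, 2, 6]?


d = sum of absolute differences: |0-8|=8 + |-5-2|=7 + |-1-2|=3 + |12-6|=6 = 24.

24


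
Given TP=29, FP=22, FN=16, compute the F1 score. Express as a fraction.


Precision = 29/51 = 29/51. Recall = 29/45 = 29/45. F1 = 2*P*R/(P+R) = 29/48.

29/48


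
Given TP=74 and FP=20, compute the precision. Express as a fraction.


Precision = TP / (TP + FP) = 74 / 94 = 37/47.

37/47


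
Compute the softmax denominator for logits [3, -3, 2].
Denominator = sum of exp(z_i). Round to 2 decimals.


Denom = e^3=20.0855 + e^-3=0.0498 + e^2=7.3891. Sum = 27.5244, which rounds to 27.52.

27.52


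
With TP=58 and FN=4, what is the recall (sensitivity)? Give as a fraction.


Recall = TP / (TP + FN) = 58 / 62 = 29/31.

29/31


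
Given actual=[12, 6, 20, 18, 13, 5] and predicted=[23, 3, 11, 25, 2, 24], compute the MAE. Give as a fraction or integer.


MAE = (1/6) * (|12-23|=11 + |6-3|=3 + |20-11|=9 + |18-25|=7 + |13-2|=11 + |5-24|=19). Sum = 60. MAE = 10.

10


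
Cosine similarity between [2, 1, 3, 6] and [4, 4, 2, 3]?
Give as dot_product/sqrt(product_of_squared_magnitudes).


dot = 36. |a|^2 = 50, |b|^2 = 45. cos = 36/sqrt(2250).

36/sqrt(2250)


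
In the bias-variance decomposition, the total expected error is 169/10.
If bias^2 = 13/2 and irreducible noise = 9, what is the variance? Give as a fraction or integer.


Total error = bias^2 + variance + irreducible noise. So variance = 169/10 - 13/2 - 9 = 7/5.

7/5


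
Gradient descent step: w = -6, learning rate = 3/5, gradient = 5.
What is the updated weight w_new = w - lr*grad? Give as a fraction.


w_new = -6 - 3/5 * 5 = -6 - 3 = -9.

-9


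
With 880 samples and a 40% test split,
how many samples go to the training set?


Test set = 880 * 40% = 352. Training set = 880 - 352 = 528.

528


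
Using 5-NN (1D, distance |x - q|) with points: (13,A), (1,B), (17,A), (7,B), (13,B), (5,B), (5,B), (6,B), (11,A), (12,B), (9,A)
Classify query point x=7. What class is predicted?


Distances: |13-7|=6, |1-7|=6, |17-7|=10, |7-7|=0, |13-7|=6, |5-7|=2, |5-7|=2, |6-7|=1, |11-7|=4, |12-7|=5, |9-7|=2. 5 nearest: (7,B), (6,B), (9,A), (5,B), (5,B). Counts: {'B': 4, 'A': 1}. Majority class: B.

B


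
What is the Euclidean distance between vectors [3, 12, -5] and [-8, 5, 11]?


d = sqrt(sum of squared differences). (3--8)^2=121, (12-5)^2=49, (-5-11)^2=256. Sum = 426.

sqrt(426)


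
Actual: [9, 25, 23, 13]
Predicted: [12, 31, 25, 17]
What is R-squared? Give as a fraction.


Mean(y) = 35/2. SS_res = 65. SS_tot = 179. R^2 = 1 - 65/(179) = 114/179.

114/179


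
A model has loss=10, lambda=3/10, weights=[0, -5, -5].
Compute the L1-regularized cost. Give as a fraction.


L1 norm = sum(|w|) = 10. J = 10 + 3/10 * 10 = 13.

13


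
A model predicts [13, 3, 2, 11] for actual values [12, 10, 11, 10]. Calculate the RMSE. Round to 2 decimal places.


MSE = 33.0000. RMSE = sqrt(33.0000) = 5.74.

5.74


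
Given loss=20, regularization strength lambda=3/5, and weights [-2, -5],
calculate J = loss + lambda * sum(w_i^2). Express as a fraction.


L2 sq norm = sum(w^2) = 29. J = 20 + 3/5 * 29 = 187/5.

187/5


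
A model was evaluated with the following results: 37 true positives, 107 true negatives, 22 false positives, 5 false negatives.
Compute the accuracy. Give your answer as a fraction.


Accuracy = (TP + TN) / (TP + TN + FP + FN) = (37 + 107) / 171 = 16/19.

16/19


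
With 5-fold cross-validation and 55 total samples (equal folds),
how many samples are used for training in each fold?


Each validation fold has 55/5 = 11 samples. Training set = 55 - 11 = 44.

44


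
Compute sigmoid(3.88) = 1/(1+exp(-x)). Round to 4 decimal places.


sigma(3.88) = 1/(1+e^(-3.88)) = 1/(1+0.020651) = 1/1.020651 = 0.9798.

0.9798


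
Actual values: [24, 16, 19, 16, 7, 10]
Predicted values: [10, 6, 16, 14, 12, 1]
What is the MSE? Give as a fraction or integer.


MSE = (1/6) * ((24-10)^2=196 + (16-6)^2=100 + (19-16)^2=9 + (16-14)^2=4 + (7-12)^2=25 + (10-1)^2=81). Sum = 415. MSE = 415/6.

415/6


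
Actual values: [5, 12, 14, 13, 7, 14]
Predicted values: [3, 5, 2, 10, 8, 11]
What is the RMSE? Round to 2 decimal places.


MSE = 36.0000. RMSE = sqrt(36.0000) = 6.00.

6.00


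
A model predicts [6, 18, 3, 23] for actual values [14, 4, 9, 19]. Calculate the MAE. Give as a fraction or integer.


MAE = (1/4) * (|14-6|=8 + |4-18|=14 + |9-3|=6 + |19-23|=4). Sum = 32. MAE = 8.

8


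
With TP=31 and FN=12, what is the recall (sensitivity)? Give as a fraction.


Recall = TP / (TP + FN) = 31 / 43 = 31/43.

31/43


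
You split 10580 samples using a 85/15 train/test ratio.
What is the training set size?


Test set = 10580 * 15% = 1587. Training set = 10580 - 1587 = 8993.

8993


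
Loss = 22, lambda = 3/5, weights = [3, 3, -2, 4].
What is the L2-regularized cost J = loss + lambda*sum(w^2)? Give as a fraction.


L2 sq norm = sum(w^2) = 38. J = 22 + 3/5 * 38 = 224/5.

224/5


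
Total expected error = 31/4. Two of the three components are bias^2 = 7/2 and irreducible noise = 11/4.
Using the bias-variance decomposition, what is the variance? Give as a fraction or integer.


Total error = bias^2 + variance + irreducible noise. So variance = 31/4 - 7/2 - 11/4 = 3/2.

3/2


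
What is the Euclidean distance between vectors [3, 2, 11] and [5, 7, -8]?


d = sqrt(sum of squared differences). (3-5)^2=4, (2-7)^2=25, (11--8)^2=361. Sum = 390.

sqrt(390)


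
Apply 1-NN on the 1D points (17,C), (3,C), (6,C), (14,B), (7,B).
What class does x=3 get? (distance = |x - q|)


Distances: |17-3|=14, |3-3|=0, |6-3|=3, |14-3|=11, |7-3|=4. 1 nearest: (3,C). Counts: {'C': 1}. Majority class: C.

C


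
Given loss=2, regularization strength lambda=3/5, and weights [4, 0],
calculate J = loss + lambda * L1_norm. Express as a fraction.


L1 norm = sum(|w|) = 4. J = 2 + 3/5 * 4 = 22/5.

22/5


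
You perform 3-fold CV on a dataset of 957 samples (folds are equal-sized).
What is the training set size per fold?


Each validation fold has 957/3 = 319 samples. Training set = 957 - 319 = 638.

638


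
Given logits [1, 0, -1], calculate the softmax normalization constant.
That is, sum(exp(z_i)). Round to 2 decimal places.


Denom = e^1=2.7183 + e^0=1.0000 + e^-1=0.3679. Sum = 4.0862, which rounds to 4.09.

4.09


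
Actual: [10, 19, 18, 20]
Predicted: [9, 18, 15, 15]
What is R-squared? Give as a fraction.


Mean(y) = 67/4. SS_res = 36. SS_tot = 251/4. R^2 = 1 - 36/(251/4) = 107/251.

107/251


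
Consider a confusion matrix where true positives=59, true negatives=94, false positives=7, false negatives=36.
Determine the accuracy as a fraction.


Accuracy = (TP + TN) / (TP + TN + FP + FN) = (59 + 94) / 196 = 153/196.

153/196


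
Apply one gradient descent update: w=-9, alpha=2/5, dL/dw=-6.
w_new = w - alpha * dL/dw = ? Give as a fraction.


w_new = -9 - 2/5 * -6 = -9 - -12/5 = -33/5.

-33/5


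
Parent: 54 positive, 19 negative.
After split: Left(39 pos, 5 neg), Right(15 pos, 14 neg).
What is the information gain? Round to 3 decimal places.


H(parent) = 0.8272. H(left) = 0.5108, H(right) = 0.9991. Weighted = (44/73)*0.5108 + (29/73)*0.9991 = 0.7048. IG = 0.8272 - 0.7048 = 0.1224, which rounds to 0.122.

0.122


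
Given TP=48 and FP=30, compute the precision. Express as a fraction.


Precision = TP / (TP + FP) = 48 / 78 = 8/13.

8/13


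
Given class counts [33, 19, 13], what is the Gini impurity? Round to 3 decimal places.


Total = 65. Proportions: 33/65, 19/65, 13/65. sum(p_i^2) = 0.3832. Gini = 1 - 0.3832 = 0.6168, which rounds to 0.617.

0.617


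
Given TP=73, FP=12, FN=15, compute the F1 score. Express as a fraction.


Precision = 73/85 = 73/85. Recall = 73/88 = 73/88. F1 = 2*P*R/(P+R) = 146/173.

146/173


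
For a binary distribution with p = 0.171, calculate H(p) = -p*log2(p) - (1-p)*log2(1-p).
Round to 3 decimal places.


H = -0.171*log2(0.171) - 0.829*log2(0.829) = 0.660.

0.660


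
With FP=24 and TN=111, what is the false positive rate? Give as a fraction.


FPR = FP / (FP + TN) = 24 / 135 = 8/45.

8/45


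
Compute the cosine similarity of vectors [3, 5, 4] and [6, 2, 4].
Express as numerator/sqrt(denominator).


dot = 44. |a|^2 = 50, |b|^2 = 56. cos = 44/sqrt(2800).

44/sqrt(2800)


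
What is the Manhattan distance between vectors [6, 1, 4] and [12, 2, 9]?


d = sum of absolute differences: |6-12|=6 + |1-2|=1 + |4-9|=5 = 12.

12


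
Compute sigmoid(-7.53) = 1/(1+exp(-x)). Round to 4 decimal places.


sigma(-7.53) = 1/(1+e^(7.53)) = 1/(1+1863.105504) = 1/1864.105504 = 0.0005.

0.0005


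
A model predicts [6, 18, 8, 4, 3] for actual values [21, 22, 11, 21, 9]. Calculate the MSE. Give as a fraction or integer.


MSE = (1/5) * ((21-6)^2=225 + (22-18)^2=16 + (11-8)^2=9 + (21-4)^2=289 + (9-3)^2=36). Sum = 575. MSE = 115.

115


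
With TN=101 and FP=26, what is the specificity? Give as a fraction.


Specificity = TN / (TN + FP) = 101 / 127 = 101/127.

101/127


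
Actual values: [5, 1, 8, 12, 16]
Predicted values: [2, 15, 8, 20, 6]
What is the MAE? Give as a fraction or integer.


MAE = (1/5) * (|5-2|=3 + |1-15|=14 + |8-8|=0 + |12-20|=8 + |16-6|=10). Sum = 35. MAE = 7.

7


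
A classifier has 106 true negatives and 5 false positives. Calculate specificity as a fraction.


Specificity = TN / (TN + FP) = 106 / 111 = 106/111.

106/111


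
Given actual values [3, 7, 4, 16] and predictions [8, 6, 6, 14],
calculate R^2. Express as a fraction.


Mean(y) = 15/2. SS_res = 34. SS_tot = 105. R^2 = 1 - 34/(105) = 71/105.

71/105


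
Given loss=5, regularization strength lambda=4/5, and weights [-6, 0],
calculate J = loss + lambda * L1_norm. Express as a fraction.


L1 norm = sum(|w|) = 6. J = 5 + 4/5 * 6 = 49/5.

49/5


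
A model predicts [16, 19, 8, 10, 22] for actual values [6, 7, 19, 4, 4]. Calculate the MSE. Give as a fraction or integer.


MSE = (1/5) * ((6-16)^2=100 + (7-19)^2=144 + (19-8)^2=121 + (4-10)^2=36 + (4-22)^2=324). Sum = 725. MSE = 145.

145


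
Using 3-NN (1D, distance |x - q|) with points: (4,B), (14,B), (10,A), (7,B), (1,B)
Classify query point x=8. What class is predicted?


Distances: |4-8|=4, |14-8|=6, |10-8|=2, |7-8|=1, |1-8|=7. 3 nearest: (7,B), (10,A), (4,B). Counts: {'B': 2, 'A': 1}. Majority class: B.

B


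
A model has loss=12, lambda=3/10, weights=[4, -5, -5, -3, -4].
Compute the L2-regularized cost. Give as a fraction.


L2 sq norm = sum(w^2) = 91. J = 12 + 3/10 * 91 = 393/10.

393/10


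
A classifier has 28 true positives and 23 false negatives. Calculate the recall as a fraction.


Recall = TP / (TP + FN) = 28 / 51 = 28/51.

28/51


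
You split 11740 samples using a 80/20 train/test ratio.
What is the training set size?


Test set = 11740 * 20% = 2348. Training set = 11740 - 2348 = 9392.

9392


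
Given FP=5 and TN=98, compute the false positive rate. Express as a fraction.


FPR = FP / (FP + TN) = 5 / 103 = 5/103.

5/103


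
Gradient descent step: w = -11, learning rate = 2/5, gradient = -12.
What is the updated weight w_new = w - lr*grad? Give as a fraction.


w_new = -11 - 2/5 * -12 = -11 - -24/5 = -31/5.

-31/5


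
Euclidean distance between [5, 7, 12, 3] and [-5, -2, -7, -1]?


d = sqrt(sum of squared differences). (5--5)^2=100, (7--2)^2=81, (12--7)^2=361, (3--1)^2=16. Sum = 558.

sqrt(558)


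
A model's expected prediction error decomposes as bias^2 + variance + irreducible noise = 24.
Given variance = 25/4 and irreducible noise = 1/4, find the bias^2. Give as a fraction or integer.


Total error = bias^2 + variance + irreducible noise. So bias^2 = 24 - 25/4 - 1/4 = 35/2.

35/2


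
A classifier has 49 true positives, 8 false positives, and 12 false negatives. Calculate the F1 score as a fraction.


Precision = 49/57 = 49/57. Recall = 49/61 = 49/61. F1 = 2*P*R/(P+R) = 49/59.

49/59


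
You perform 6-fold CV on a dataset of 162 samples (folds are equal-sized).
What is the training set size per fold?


Each validation fold has 162/6 = 27 samples. Training set = 162 - 27 = 135.

135


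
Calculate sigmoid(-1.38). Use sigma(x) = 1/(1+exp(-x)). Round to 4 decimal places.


sigma(-1.38) = 1/(1+e^(1.38)) = 1/(1+3.974902) = 1/4.974902 = 0.2010.

0.2010


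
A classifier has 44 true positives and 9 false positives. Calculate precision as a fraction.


Precision = TP / (TP + FP) = 44 / 53 = 44/53.

44/53


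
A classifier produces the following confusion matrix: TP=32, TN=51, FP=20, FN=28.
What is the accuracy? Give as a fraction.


Accuracy = (TP + TN) / (TP + TN + FP + FN) = (32 + 51) / 131 = 83/131.

83/131


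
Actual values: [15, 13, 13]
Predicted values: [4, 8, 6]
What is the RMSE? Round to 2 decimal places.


MSE = 65.0000. RMSE = sqrt(65.0000) = 8.06.

8.06


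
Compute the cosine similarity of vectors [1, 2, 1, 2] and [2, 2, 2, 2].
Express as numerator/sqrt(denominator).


dot = 12. |a|^2 = 10, |b|^2 = 16. cos = 12/sqrt(160).

12/sqrt(160)


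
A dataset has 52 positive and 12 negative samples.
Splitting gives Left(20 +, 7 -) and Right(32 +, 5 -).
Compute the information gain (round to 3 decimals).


H(parent) = 0.6962. H(left) = 0.8256, H(right) = 0.5714. Weighted = (27/64)*0.8256 + (37/64)*0.5714 = 0.6786. IG = 0.6962 - 0.6786 = 0.0176, which rounds to 0.018.

0.018


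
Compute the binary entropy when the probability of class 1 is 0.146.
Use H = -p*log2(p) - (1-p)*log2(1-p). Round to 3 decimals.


H = -0.146*log2(0.146) - 0.854*log2(0.854) = 0.600.

0.600


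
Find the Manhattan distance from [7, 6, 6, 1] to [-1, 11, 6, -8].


d = sum of absolute differences: |7--1|=8 + |6-11|=5 + |6-6|=0 + |1--8|=9 = 22.

22


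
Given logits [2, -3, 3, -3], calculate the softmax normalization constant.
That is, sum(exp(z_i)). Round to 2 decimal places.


Denom = e^2=7.3891 + e^-3=0.0498 + e^3=20.0855 + e^-3=0.0498. Sum = 27.5742, which rounds to 27.57.

27.57


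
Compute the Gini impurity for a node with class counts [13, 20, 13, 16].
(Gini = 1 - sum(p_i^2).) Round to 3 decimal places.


Total = 62. Proportions: 13/62, 20/62, 13/62, 16/62. sum(p_i^2) = 0.2586. Gini = 1 - 0.2586 = 0.7414, which rounds to 0.741.

0.741


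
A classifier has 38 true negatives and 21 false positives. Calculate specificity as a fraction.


Specificity = TN / (TN + FP) = 38 / 59 = 38/59.

38/59


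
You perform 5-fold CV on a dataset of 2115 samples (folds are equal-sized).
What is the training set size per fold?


Each validation fold has 2115/5 = 423 samples. Training set = 2115 - 423 = 1692.

1692


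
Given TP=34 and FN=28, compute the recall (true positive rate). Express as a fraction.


Recall = TP / (TP + FN) = 34 / 62 = 17/31.

17/31


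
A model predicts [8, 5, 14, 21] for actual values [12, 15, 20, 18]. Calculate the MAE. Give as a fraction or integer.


MAE = (1/4) * (|12-8|=4 + |15-5|=10 + |20-14|=6 + |18-21|=3). Sum = 23. MAE = 23/4.

23/4


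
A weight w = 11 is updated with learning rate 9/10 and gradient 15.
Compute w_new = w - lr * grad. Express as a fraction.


w_new = 11 - 9/10 * 15 = 11 - 27/2 = -5/2.

-5/2


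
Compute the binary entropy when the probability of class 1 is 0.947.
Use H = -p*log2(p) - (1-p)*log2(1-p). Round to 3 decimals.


H = -0.947*log2(0.947) - 0.053*log2(0.053) = 0.299.

0.299


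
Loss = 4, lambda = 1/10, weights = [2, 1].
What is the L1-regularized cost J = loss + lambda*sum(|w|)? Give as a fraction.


L1 norm = sum(|w|) = 3. J = 4 + 1/10 * 3 = 43/10.

43/10


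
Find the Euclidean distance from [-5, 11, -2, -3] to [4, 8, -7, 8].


d = sqrt(sum of squared differences). (-5-4)^2=81, (11-8)^2=9, (-2--7)^2=25, (-3-8)^2=121. Sum = 236.

sqrt(236)


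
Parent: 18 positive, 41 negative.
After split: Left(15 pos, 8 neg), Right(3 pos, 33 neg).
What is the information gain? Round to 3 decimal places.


H(parent) = 0.8874. H(left) = 0.9321, H(right) = 0.4138. Weighted = (23/59)*0.9321 + (36/59)*0.4138 = 0.6158. IG = 0.8874 - 0.6158 = 0.2716, which rounds to 0.272.

0.272


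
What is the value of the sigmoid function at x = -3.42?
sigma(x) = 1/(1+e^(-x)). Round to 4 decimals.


sigma(-3.42) = 1/(1+e^(3.42)) = 1/(1+30.569415) = 1/31.569415 = 0.0317.

0.0317
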